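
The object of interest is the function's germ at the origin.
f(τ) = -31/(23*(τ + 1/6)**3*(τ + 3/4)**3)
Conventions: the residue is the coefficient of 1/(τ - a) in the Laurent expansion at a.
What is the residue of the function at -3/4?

At the order-3 pole -3/4 set g(τ) = (τ - (-3/4))^3*f(τ) = -31/(23*(τ + 1/6)**3).
Order-3 pole: residue = g''(a)/2; g''(-3/4) = 92565504/386561, so the residue is 46282752/386561.

The residue is 46282752/386561.


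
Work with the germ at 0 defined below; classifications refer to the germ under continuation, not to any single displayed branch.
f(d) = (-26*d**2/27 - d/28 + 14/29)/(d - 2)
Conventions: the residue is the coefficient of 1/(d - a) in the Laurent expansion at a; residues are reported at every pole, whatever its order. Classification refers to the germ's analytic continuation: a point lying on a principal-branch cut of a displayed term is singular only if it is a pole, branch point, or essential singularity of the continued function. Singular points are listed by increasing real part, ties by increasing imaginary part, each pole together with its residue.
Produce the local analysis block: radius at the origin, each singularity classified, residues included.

Denominator factor (d - 2): pole of order 1 at 2, modulus 2.
The radius of convergence is the smallest modulus among the singular points: 2.
At the order-1 pole 2 set g(d) = (d - (2))*f(d) = -26*d**2/27 - d/28 + 14/29.
Simple pole: residue = g(a) at a = 2, which is -37715/10962.

Radius of convergence at 0: 2.
At 2: a pole of order 1; residue -37715/10962.


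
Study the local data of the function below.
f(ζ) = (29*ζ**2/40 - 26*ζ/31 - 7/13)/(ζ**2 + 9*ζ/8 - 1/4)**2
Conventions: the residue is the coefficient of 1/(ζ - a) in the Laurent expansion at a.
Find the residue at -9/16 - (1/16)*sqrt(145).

The factor ζ**2 + 9*ζ/8 - 1/4 splits as (ζ - a)(ζ - a') with a = -9/16 - (1/16)*sqrt(145), a' = -9/16 + (1/16)*sqrt(145). At the order-2 pole a set g(ζ) = (ζ - a)^2*f(ζ) = [29*ζ**2/40 - 26*ζ/31 - 7/13] / (ζ - a')^2.
Order-2 pole: residue = g'(a); g'(-9/16 - (1/16)*sqrt(145)) = -(511584/42365375)*sqrt(145), so the residue is -(511584/42365375)*sqrt(145).

The residue is -(511584/42365375)*sqrt(145).


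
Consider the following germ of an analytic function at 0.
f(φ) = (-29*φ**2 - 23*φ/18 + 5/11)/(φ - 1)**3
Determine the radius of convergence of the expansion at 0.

The radius of convergence is 1.

Denominator factor (φ - 1)^3: pole of order 3 at 1, modulus 1.
The radius of convergence is the smallest modulus among the singular points: 1.


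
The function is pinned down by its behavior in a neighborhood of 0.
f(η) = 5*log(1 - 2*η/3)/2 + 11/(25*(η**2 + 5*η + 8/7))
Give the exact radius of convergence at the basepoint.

The radius of convergence is 5/2 - (1/14)*sqrt(1001).

Denominator factor (η**2 + 5*η + 8/7): discriminant 143/7, real irrational roots -5/2 + (1/14)*sqrt(1001) and -5/2 - (1/14)*sqrt(1001); poles of order 1, moduli 5/2 - (1/14)*sqrt(1001) and 5/2 + (1/14)*sqrt(1001).
Branch term (5/2)*log(1 - η/(3/2)): its argument vanishes at η = 3/2, a logarithmic branch point, modulus 3/2.
The radius of convergence is the smallest modulus among the singular points: 5/2 - (1/14)*sqrt(1001).


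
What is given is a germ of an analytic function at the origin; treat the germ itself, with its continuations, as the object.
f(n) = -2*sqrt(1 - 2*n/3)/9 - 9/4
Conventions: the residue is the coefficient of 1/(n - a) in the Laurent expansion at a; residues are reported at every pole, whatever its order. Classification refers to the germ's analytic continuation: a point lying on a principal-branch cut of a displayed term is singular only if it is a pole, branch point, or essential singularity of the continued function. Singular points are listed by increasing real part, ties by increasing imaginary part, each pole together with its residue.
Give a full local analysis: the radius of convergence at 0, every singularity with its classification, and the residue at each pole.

Branch term (-2/9)*sqrt(1 - n/(3/2)): its argument vanishes at n = 3/2, a square-root branch point, modulus 3/2.
The radius of convergence is the smallest modulus among the singular points: 3/2.

Radius of convergence at 0: 3/2.
At 3/2: an algebraic (square-root) branch point.


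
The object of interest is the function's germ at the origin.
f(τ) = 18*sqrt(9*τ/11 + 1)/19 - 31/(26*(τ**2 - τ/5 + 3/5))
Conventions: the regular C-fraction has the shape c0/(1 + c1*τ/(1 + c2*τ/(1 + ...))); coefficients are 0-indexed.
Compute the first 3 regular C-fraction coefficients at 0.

Taylor coefficients (expand at 0): a_0 = -1541/1482, a_1 = -13441/48906, a_2 = 9721781/3227796.
c0 = a_0 = -1541/1482. Peel one level at a time: if S = 1 + c*τ/S' with S'(0) = 1, then c is the τ-coefficient of S and S' = c*τ/(S - 1).
S_1 = c0/f = 1 + (-13441/50853)*τ + (5114195161/1724018406)*τ^2 + ...; c1 = -13441/50853.
S_2 = c1*τ/(S_1 - 1) = 1 + (5114195161/455676782)*τ + ...; c2 = 5114195161/455676782.

The regular C-fraction coefficients are [-1541/1482, -13441/50853, 5114195161/455676782].


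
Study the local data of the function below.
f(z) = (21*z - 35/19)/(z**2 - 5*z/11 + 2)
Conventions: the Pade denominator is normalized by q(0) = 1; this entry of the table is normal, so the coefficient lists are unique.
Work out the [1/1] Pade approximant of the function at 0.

The Pade approximant has numerator coefficients [-35/38, 246148/23351]; denominator coefficients [1, -7355/27038].

Taylor coefficients needed (expand at 0): a_0 = -35/38, a_1 = 8603/836, a_2 = 51485/18392.
Write the denominator as Q(z) = 1 + q1*z. Requiring Q*f - P = O(z^3) with deg P <= 1 kills the coefficients of z^2..z^2 in Q*f:
  z^2: a_2 + q1*a_1 = 0, i.e. 51485/18392 + (8603/836)*q1 = 0.
Solving this linear system: q1 = -7355/27038.
The numerator is Q*f truncated at degree 1: P0 = a_0 = -35/38; P1 = a_1 + q1*a_0 = 246148/23351.


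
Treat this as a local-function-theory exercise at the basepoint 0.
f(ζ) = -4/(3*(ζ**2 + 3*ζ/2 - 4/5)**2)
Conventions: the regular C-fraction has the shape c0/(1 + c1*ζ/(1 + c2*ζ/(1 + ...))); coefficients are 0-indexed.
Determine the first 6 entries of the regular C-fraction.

The regular C-fraction coefficients are [-25/12, -15/4, 13/48, -3049/624, 160320/39637, 107640/509183].

Taylor coefficients (expand at 0): a_0 = -25/12, a_1 = -125/16, a_2 = -20875/768, a_3 = -43125/512, a_4 = -4069375/16384, a_5 = -46284375/65536.
c0 = a_0 = -25/12. Peel one level at a time: if S = 1 + c*ζ/S' with S'(0) = 1, then c is the ζ-coefficient of S and S' = c*ζ/(S - 1).
S_1 = c0/f = 1 + (-15/4)*ζ + (65/64)*ζ^2 + ...; c1 = -15/4.
S_2 = c1*ζ/(S_1 - 1) = 1 + (13/48)*ζ + (3049/2304)*ζ^2 + ...; c2 = 13/48.
S_3 = c2*ζ/(S_2 - 1) = 1 + (-3049/624)*ζ + (3340/169)*ζ^2 + ...; c3 = -3049/624.
S_4 = c3*ζ/(S_3 - 1) = 1 + (160320/39637)*ζ + (-7948800/9296401)*ζ^2 + ...; c4 = 160320/39637.
S_5 = c4*ζ/(S_4 - 1) = 1 + (107640/509183)*ζ + ...; c5 = 107640/509183.


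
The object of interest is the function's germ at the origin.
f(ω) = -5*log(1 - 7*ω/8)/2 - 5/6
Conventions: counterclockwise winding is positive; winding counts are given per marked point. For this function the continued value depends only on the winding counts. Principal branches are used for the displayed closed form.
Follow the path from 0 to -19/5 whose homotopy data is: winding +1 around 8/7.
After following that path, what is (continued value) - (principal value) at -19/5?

The rational part is single-valued and drops out of the difference; each branch term changes only by its own monodromy.
(-5/2)*log(1 - ω/(8/7)): each positive loop around 8/7 adds 2*pi*i to the log, so winding +1 contributes (-5/2)*(1)*2*pi*i = -(5)*pi*i.
Summing the contributions at ω = -19/5 gives -(5)*pi*i.

Continued minus principal equals -(5)*pi*i.


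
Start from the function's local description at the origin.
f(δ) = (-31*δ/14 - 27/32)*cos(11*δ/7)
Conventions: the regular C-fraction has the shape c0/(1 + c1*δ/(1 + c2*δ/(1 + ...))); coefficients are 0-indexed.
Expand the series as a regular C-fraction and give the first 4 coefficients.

The regular C-fraction coefficients are [-27/32, -496/189, 580241/187488, -3267/6944].

Taylor coefficients (expand at 0): a_0 = -27/32, a_1 = -31/14, a_2 = 3267/3136, a_3 = 3751/1372.
c0 = a_0 = -27/32. Peel one level at a time: if S = 1 + c*δ/S' with S'(0) = 1, then c is the δ-coefficient of S and S' = c*δ/(S - 1).
S_1 = c0/f = 1 + (-496/189)*δ + (580241/71442)*δ^2 + ...; c1 = -496/189.
S_2 = c1*δ/(S_1 - 1) = 1 + (580241/187488)*δ + (70209161/48219136)*δ^2 + ...; c2 = 580241/187488.
S_3 = c2*δ/(S_2 - 1) = 1 + (-3267/6944)*δ + ...; c3 = -3267/6944.


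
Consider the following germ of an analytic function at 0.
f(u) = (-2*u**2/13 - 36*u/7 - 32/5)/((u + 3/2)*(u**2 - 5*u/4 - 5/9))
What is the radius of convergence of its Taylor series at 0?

Denominator factor (u + 3/2): pole of order 1 at -3/2, modulus 3/2.
Denominator factor (u**2 - 5*u/4 - 5/9): discriminant 545/144, real irrational roots 5/8 + (1/24)*sqrt(545) and 5/8 - (1/24)*sqrt(545); poles of order 1, moduli 5/8 + (1/24)*sqrt(545) and -5/8 + (1/24)*sqrt(545).
The radius of convergence is the smallest modulus among the singular points: -5/8 + (1/24)*sqrt(545).

The radius of convergence is -5/8 + (1/24)*sqrt(545).


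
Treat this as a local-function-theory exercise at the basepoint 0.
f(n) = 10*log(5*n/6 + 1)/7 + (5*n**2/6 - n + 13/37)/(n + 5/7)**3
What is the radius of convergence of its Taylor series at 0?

Denominator factor (n + 5/7)^3: pole of order 3 at -5/7, modulus 5/7.
Branch term (10/7)*log(1 - n/(-6/5)): its argument vanishes at n = -6/5, a logarithmic branch point, modulus 6/5.
The radius of convergence is the smallest modulus among the singular points: 5/7.

The radius of convergence is 5/7.


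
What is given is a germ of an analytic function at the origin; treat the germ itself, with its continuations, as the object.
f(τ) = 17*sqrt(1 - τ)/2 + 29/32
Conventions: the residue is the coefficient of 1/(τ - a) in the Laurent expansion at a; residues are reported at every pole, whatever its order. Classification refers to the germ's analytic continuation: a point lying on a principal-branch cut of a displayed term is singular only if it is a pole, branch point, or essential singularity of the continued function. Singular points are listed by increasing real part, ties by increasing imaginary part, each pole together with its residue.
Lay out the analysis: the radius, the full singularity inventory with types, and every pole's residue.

Radius of convergence at 0: 1.
At 1: an algebraic (square-root) branch point.

Branch term (17/2)*sqrt(1 - τ/(1)): its argument vanishes at τ = 1, a square-root branch point, modulus 1.
The radius of convergence is the smallest modulus among the singular points: 1.


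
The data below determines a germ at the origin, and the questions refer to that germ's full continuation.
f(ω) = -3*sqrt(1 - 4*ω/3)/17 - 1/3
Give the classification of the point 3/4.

The point is an algebraic (square-root) branch point.

The term (-3/17)*sqrt(1 - ω/(3/4)) has argument 1 - 3/4/(3/4) = 0 at 3/4: a square-root (algebraic, two-sheeted) branch point; the remaining terms are analytic or single-valued there.


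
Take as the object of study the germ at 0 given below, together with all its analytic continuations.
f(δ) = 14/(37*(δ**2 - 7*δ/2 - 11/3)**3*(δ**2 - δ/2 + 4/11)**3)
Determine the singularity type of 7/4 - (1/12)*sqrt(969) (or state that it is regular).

The point is a pole of order 3.

The denominator factor δ**2 - 7*δ/2 - 11/3 vanishes at 7/4 - (1/12)*sqrt(969) and appears to the power 3; the numerator there equals 14/37, nonzero, and no other factor vanishes.
Hence a pole whose order is the multiplicity, 3.


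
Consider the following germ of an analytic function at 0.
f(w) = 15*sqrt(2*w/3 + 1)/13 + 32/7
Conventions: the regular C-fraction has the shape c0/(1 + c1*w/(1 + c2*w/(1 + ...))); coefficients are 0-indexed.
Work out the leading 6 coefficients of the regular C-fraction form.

The regular C-fraction coefficients are [521/91, -35/521, 731/3126, 521/4386, 941/4386, 731/5646].

Taylor coefficients (expand at 0): a_0 = 521/91, a_1 = 5/13, a_2 = -5/78, a_3 = 5/234, a_4 = -25/2808, a_5 = 35/8424.
c0 = a_0 = 521/91. Peel one level at a time: if S = 1 + c*w/S' with S'(0) = 1, then c is the w-coefficient of S and S' = c*w/(S - 1).
S_1 = c0/f = 1 + (-35/521)*w + (25585/1628646)*w^2 + ...; c1 = -35/521.
S_2 = c1*w/(S_1 - 1) = 1 + (731/3126)*w + (-1/36)*w^2 + ...; c2 = 731/3126.
S_3 = c2*w/(S_2 - 1) = 1 + (521/4386)*w + (-490261/19236996)*w^2 + ...; c3 = 521/4386.
S_4 = c3*w/(S_3 - 1) = 1 + (941/4386)*w + (-1/36)*w^2 + ...; c4 = 941/4386.
S_5 = c4*w/(S_4 - 1) = 1 + (731/5646)*w + ...; c5 = 731/5646.


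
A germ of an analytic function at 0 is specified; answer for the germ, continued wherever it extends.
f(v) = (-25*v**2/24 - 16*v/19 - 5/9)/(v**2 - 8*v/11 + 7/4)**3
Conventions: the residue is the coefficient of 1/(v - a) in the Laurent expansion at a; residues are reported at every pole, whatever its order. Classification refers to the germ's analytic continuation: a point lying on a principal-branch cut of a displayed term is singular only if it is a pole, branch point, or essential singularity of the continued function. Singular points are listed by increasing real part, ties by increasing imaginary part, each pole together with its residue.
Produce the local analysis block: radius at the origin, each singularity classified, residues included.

Radius of convergence at 0: (1/2)*sqrt(7).
At (4/11) - ((3/22)*sqrt(87))*i: a pole of order 3; residue -((1375877327/145934800848)*sqrt(87))*i.
At (4/11) + ((3/22)*sqrt(87))*i: a pole of order 3; residue ((1375877327/145934800848)*sqrt(87))*i.


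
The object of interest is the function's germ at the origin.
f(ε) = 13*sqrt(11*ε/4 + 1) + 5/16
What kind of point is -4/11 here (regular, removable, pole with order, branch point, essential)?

The point is an algebraic (square-root) branch point.

The term (13)*sqrt(1 - ε/(-4/11)) has argument 1 - -4/11/(-4/11) = 0 at -4/11: a square-root (algebraic, two-sheeted) branch point; the remaining terms are analytic or single-valued there.


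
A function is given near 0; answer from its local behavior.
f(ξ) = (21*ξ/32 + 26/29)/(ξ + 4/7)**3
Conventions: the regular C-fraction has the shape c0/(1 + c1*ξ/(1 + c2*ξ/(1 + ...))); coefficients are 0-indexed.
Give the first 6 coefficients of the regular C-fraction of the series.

The regular C-fraction coefficients are [4459/928, 3759/832, -193837/148928, 16686124/14870067, -2219765933/15232597572, 193837/183364].

Taylor coefficients (expand at 0): a_0 = 4459/928, a_1 = -1289337/59392, a_2 = 16588509/237568, a_3 = -91648571/475136, a_4 = 926485875/1900544, a_5 = -17657585463/15204352.
c0 = a_0 = 4459/928. Peel one level at a time: if S = 1 + c*ξ/S' with S'(0) = 1, then c is the ξ-coefficient of S and S' = c*ξ/(S - 1).
S_1 = c0/f = 1 + (3759/832)*ξ + (4070577/692224)*ξ^2 + ...; c1 = 3759/832.
S_2 = c1*ξ/(S_1 - 1) = 1 + (-193837/148928)*ξ + (2246209/1537968)*ξ^2 + ...; c2 = -193837/148928.
S_3 = c2*ξ/(S_2 - 1) = 1 + (16686124/14870067)*ξ + (1128484357/6901123329)*ξ^2 + ...; c3 = 16686124/14870067.
S_4 = c3*ξ/(S_3 - 1) = 1 + (-2219765933/15232597572)*ξ + (15538361531/100867069488)*ξ^2 + ...; c4 = -2219765933/15232597572.
S_5 = c4*ξ/(S_4 - 1) = 1 + (193837/183364)*ξ + ...; c5 = 193837/183364.


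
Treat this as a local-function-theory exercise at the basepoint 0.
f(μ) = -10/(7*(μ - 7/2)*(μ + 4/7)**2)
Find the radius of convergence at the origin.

Denominator factor (μ + 4/7)^2: pole of order 2 at -4/7, modulus 4/7.
Denominator factor (μ - 7/2): pole of order 1 at 7/2, modulus 7/2.
The radius of convergence is the smallest modulus among the singular points: 4/7.

The radius of convergence is 4/7.


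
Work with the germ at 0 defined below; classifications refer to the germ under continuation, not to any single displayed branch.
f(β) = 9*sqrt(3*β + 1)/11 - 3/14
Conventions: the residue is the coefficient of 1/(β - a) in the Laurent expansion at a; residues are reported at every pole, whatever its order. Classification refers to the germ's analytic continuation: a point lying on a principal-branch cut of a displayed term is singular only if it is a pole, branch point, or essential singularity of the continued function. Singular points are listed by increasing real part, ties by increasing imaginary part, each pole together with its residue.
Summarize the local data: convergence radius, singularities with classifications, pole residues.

Radius of convergence at 0: 1/3.
At -1/3: an algebraic (square-root) branch point.

Branch term (9/11)*sqrt(1 - β/(-1/3)): its argument vanishes at β = -1/3, a square-root branch point, modulus 1/3.
The radius of convergence is the smallest modulus among the singular points: 1/3.


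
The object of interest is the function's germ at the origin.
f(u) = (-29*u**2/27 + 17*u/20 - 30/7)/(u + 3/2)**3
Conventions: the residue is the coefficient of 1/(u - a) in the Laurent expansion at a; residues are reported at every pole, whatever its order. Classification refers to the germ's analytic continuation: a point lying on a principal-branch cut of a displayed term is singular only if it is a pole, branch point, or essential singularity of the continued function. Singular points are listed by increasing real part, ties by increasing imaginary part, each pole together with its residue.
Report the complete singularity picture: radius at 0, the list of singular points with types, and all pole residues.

Denominator factor (u + 3/2)^3: pole of order 3 at -3/2, modulus 3/2.
The radius of convergence is the smallest modulus among the singular points: 3/2.
At the order-3 pole -3/2 set g(u) = (u - (-3/2))^3*f(u) = -29*u**2/27 + 17*u/20 - 30/7.
Order-3 pole: residue = g''(a)/2; g''(-3/2) = -58/27, so the residue is -29/27.

Radius of convergence at 0: 3/2.
At -3/2: a pole of order 3; residue -29/27.


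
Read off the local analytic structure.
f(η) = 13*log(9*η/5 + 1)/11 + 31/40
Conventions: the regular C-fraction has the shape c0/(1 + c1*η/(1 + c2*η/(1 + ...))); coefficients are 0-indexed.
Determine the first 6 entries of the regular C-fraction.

The regular C-fraction coefficients are [31/40, -936/341, 12429/3410, 1023/13810, 5703/6905, 12429/47525].

Taylor coefficients (expand at 0): a_0 = 31/40, a_1 = 117/55, a_2 = -1053/550, a_3 = 3159/1375, a_4 = -85293/27500, a_5 = 767637/171875.
c0 = a_0 = 31/40. Peel one level at a time: if S = 1 + c*η/S' with S'(0) = 1, then c is the η-coefficient of S and S' = c*η/(S - 1).
S_1 = c0/f = 1 + (-936/341)*η + (5816772/581405)*η^2 + ...; c1 = -936/341.
S_2 = c1*η/(S_1 - 1) = 1 + (12429/3410)*η + (-27/100)*η^2 + ...; c2 = 12429/3410.
S_3 = c2*η/(S_2 - 1) = 1 + (1023/13810)*η + (-5834169/95358050)*η^2 + ...; c3 = 1023/13810.
S_4 = c3*η/(S_3 - 1) = 1 + (5703/6905)*η + (-27/125)*η^2 + ...; c4 = 5703/6905.
S_5 = c4*η/(S_4 - 1) = 1 + (12429/47525)*η + ...; c5 = 12429/47525.


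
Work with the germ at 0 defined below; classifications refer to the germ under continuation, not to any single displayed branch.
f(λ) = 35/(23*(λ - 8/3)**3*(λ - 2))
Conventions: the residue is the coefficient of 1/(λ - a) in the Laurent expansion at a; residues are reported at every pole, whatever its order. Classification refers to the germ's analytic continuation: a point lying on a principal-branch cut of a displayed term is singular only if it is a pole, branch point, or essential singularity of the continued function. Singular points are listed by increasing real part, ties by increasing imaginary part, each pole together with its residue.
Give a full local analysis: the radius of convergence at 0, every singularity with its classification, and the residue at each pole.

Radius of convergence at 0: 2.
At 2: a pole of order 1; residue -945/184.
At 8/3: a pole of order 3; residue 945/184.

Denominator factor (λ - 8/3)^3: pole of order 3 at 8/3, modulus 8/3.
Denominator factor (λ - 2): pole of order 1 at 2, modulus 2.
The radius of convergence is the smallest modulus among the singular points: 2.
At the order-1 pole 2 set g(λ) = (λ - (2))*f(λ) = 35/(23*(λ - 8/3)**3).
Simple pole: residue = g(a) at a = 2, which is -945/184.
At the order-3 pole 8/3 set g(λ) = (λ - (8/3))^3*f(λ) = 35/(23*(λ - 2)).
Order-3 pole: residue = g''(a)/2; g''(8/3) = 945/92, so the residue is 945/184.
List the singular points by increasing real part (a conjugate pair: the negative imaginary part first).


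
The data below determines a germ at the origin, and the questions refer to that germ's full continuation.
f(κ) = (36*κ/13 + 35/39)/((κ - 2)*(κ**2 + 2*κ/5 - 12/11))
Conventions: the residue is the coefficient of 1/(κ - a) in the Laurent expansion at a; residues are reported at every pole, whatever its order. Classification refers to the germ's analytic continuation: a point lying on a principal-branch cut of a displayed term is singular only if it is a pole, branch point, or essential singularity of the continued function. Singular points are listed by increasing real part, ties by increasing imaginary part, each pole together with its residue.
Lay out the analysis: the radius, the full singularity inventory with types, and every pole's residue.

Radius of convergence at 0: -1/5 + (1/55)*sqrt(3421).
At -1/5 - (1/55)*sqrt(3421): a pole of order 1; residue -13805/15912 + (41695/4948632)*sqrt(3421).
At -1/5 + (1/55)*sqrt(3421): a pole of order 1; residue -13805/15912 - (41695/4948632)*sqrt(3421).
At 2: a pole of order 1; residue 13805/7956.


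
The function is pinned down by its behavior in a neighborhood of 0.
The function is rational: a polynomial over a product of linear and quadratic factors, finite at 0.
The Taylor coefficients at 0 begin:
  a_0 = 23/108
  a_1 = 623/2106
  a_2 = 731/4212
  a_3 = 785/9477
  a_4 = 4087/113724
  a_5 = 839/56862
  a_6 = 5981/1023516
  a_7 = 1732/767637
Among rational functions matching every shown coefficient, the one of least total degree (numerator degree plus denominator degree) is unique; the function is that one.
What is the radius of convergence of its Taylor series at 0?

No rational of total degree below 3 reproduces all 8 coefficients; solving the [1/2] Pade equations on them gives f(β) = (18*β/13 + 23/12)/(β - 3)**2, whose expansion matches every shown term.
Denominator factor (β - 3)^2: pole of order 2 at 3, modulus 3.
The radius of convergence is the smallest modulus among the singular points: 3.

The radius of convergence is 3.


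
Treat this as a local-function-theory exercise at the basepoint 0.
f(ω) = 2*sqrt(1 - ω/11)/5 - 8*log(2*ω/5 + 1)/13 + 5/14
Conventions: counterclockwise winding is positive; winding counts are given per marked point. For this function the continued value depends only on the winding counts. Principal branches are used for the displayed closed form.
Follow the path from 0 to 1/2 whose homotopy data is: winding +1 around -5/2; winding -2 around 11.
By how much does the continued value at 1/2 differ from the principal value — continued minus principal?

Continued minus principal equals -(16/13)*pi*i.

The rational part is single-valued and drops out of the difference; each branch term changes only by its own monodromy.
(2/5)*sqrt(1 - ω/(11)): winding -2 is even, the square root returns to the same sheet, contribution 0.
(-8/13)*log(1 - ω/(-5/2)): each positive loop around -5/2 adds 2*pi*i to the log, so winding +1 contributes (-8/13)*(1)*2*pi*i = -(16/13)*pi*i.
Summing the contributions at ω = 1/2 gives -(16/13)*pi*i.


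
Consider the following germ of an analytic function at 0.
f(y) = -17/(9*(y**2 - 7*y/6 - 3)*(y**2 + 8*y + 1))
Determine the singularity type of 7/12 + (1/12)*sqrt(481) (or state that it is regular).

The denominator factor y**2 - 7*y/6 - 3 vanishes at 7/12 + (1/12)*sqrt(481) and appears to the power 1; the numerator there equals -17/9, nonzero, and no other factor vanishes.
Hence a pole whose order is the multiplicity, 1.

The point is a pole of order 1.


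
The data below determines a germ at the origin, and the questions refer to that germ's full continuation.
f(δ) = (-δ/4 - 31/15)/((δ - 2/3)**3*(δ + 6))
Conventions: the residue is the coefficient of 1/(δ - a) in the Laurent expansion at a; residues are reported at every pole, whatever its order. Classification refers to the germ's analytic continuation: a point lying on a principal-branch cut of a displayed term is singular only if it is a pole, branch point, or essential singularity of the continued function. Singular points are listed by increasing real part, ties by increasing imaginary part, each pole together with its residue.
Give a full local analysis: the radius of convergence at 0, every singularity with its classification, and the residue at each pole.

Denominator factor (δ + 6): pole of order 1 at -6, modulus 6.
Denominator factor (δ - 2/3)^3: pole of order 3 at 2/3, modulus 2/3.
The radius of convergence is the smallest modulus among the singular points: 2/3.
At the order-1 pole -6 set g(δ) = (δ - (-6))*f(δ) = (-δ/4 - 31/15)/(δ - 2/3)**3.
Simple pole: residue = g(a) at a = -6, which is 153/80000.
At the order-3 pole 2/3 set g(δ) = (δ - (2/3))^3*f(δ) = (-δ/4 - 31/15)/(δ + 6).
Order-3 pole: residue = g''(a)/2; g''(2/3) = -153/40000, so the residue is -153/80000.
List the singular points by increasing real part (a conjugate pair: the negative imaginary part first).

Radius of convergence at 0: 2/3.
At -6: a pole of order 1; residue 153/80000.
At 2/3: a pole of order 3; residue -153/80000.


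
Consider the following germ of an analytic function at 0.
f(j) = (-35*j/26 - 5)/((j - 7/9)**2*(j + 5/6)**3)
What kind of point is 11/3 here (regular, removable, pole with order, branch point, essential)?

Denominator factors: j + 5/6 = 9/2 at j = 11/3; j - 7/9 = 26/9 at j = 11/3 — none vanishes.
So the germ continues analytically to 11/3.

The point is a regular point.


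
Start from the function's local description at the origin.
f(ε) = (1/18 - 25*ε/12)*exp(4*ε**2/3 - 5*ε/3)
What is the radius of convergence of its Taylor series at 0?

The factor exp(4*ε**2/3 - 5*ε/3) is entire and contributes no finite singular point.
The polynomial part has no poles.
No finite singular points: the Taylor series at 0 converges everywhere.

The radius of convergence is infinite.


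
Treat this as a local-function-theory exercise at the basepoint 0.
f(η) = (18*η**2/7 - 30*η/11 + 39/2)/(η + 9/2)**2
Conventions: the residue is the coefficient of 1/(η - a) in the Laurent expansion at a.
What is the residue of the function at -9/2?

At the order-2 pole -9/2 set g(η) = (η - (-9/2))^2*f(η) = 18*η**2/7 - 30*η/11 + 39/2.
Order-2 pole: residue = g'(a); g'(-9/2) = -1992/77, so the residue is -1992/77.

The residue is -1992/77.


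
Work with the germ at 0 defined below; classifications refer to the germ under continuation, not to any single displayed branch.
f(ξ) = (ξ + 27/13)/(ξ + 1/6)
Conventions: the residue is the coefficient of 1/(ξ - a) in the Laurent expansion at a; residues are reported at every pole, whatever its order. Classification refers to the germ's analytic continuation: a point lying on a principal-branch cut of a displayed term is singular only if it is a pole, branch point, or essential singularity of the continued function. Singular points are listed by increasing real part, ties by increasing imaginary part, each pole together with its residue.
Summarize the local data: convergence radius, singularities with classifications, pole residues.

Radius of convergence at 0: 1/6.
At -1/6: a pole of order 1; residue 149/78.

Denominator factor (ξ + 1/6): pole of order 1 at -1/6, modulus 1/6.
The radius of convergence is the smallest modulus among the singular points: 1/6.
At the order-1 pole -1/6 set g(ξ) = (ξ - (-1/6))*f(ξ) = ξ + 27/13.
Simple pole: residue = g(a) at a = -1/6, which is 149/78.


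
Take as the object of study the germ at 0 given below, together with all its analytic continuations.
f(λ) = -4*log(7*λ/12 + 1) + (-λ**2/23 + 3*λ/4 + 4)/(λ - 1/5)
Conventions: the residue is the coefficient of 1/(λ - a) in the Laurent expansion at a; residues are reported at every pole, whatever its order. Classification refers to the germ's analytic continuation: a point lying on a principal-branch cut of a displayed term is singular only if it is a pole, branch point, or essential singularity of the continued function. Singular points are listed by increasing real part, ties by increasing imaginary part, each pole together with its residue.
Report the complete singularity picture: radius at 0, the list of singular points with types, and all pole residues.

Denominator factor (λ - 1/5): pole of order 1 at 1/5, modulus 1/5.
Branch term (-4)*log(1 - λ/(-12/7)): its argument vanishes at λ = -12/7, a logarithmic branch point, modulus 12/7.
The radius of convergence is the smallest modulus among the singular points: 1/5.
The branch term is analytic at 1/5 and contributes nothing to the residue; only the rational part matters.
At the order-1 pole 1/5 set g(λ) = (λ - (1/5))*(rational part) = -λ**2/23 + 3*λ/4 + 4.
Simple pole: residue = g(a) at a = 1/5, which is 9541/2300.
List the singular points by increasing real part (a conjugate pair: the negative imaginary part first).

Radius of convergence at 0: 1/5.
At -12/7: a logarithmic branch point.
At 1/5: a pole of order 1; residue 9541/2300.


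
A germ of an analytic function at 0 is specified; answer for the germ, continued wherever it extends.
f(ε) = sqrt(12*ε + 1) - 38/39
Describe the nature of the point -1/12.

The term (1)*sqrt(1 - ε/(-1/12)) has argument 1 - -1/12/(-1/12) = 0 at -1/12: a square-root (algebraic, two-sheeted) branch point; the remaining terms are analytic or single-valued there.

The point is an algebraic (square-root) branch point.


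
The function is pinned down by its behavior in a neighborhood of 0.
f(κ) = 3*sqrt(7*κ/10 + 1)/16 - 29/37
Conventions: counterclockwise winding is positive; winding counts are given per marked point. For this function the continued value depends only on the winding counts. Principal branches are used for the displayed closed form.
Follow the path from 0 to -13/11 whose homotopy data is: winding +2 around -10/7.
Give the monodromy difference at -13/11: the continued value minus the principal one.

Continued minus principal equals 0.

The rational part is single-valued and drops out of the difference; each branch term changes only by its own monodromy.
(3/16)*sqrt(1 - κ/(-10/7)): winding +2 is even, the square root returns to the same sheet, contribution 0.
Summing the contributions at κ = -13/11 gives 0.


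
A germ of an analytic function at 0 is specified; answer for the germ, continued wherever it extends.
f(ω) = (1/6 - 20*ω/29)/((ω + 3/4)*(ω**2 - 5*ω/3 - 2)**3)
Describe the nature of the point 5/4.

The point is a regular point.

Denominator factors: ω**2 - 5*ω/3 - 2 = -121/48 at ω = 5/4; ω + 3/4 = 2 at ω = 5/4 — none vanishes.
So the germ continues analytically to 5/4.


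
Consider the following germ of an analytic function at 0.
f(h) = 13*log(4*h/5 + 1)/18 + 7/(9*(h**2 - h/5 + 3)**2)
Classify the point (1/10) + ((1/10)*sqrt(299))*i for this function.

The point is a pole of order 2.

The denominator factor h**2 - h/5 + 3 vanishes at (1/10) + ((1/10)*sqrt(299))*i and appears to the power 2; the numerator there equals 7/9, nonzero, and no other factor vanishes.
The branch terms are analytic at this point.
Hence a pole whose order is the multiplicity, 2.


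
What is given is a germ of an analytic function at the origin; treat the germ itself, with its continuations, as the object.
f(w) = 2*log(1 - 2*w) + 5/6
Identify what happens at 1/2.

The term (2)*log(1 - w/(1/2)) has argument 1 - 1/2/(1/2) = 0 at 1/2: a logarithmic (infinitely-sheeted) branch point; the remaining terms are analytic or single-valued there.

The point is a logarithmic branch point.


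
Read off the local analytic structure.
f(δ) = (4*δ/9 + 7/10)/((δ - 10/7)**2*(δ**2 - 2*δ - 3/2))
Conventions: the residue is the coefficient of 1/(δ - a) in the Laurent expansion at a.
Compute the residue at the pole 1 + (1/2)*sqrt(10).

The residue is 469714/2318805 + (1738961/23188050)*sqrt(10).

The factor δ**2 - 2*δ - 3/2 splits as (δ - a)(δ - a') with a = 1 + (1/2)*sqrt(10), a' = 1 - (1/2)*sqrt(10). At the order-1 pole a set g(δ) = (δ - a)*f(δ) = [(4*δ/9 + 7/10)/(δ - 10/7)**2] / (δ - a').
Simple pole: residue = g(a) at a = 1 + (1/2)*sqrt(10), which is 469714/2318805 + (1738961/23188050)*sqrt(10).


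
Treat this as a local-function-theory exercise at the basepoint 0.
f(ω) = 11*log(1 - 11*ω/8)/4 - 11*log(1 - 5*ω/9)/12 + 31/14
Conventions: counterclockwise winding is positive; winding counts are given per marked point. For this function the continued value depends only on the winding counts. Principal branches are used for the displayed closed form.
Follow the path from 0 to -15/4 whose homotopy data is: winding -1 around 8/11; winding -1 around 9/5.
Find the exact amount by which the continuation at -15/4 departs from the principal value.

Continued minus principal equals -(11/3)*pi*i.

The rational part is single-valued and drops out of the difference; each branch term changes only by its own monodromy.
(11/4)*log(1 - ω/(8/11)): each positive loop around 8/11 adds 2*pi*i to the log, so winding -1 contributes (11/4)*(-1)*2*pi*i = -(11/2)*pi*i.
(-11/12)*log(1 - ω/(9/5)): each positive loop around 9/5 adds 2*pi*i to the log, so winding -1 contributes (-11/12)*(-1)*2*pi*i = (11/6)*pi*i.
Summing the contributions at ω = -15/4 gives -(11/3)*pi*i.


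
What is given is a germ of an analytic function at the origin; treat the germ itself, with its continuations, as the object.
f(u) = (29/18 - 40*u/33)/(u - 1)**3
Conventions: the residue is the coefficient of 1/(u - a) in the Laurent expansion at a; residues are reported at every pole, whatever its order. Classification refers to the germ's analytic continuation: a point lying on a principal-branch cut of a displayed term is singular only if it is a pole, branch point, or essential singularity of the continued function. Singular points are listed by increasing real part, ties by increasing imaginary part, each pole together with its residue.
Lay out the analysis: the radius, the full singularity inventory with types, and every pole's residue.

Denominator factor (u - 1)^3: pole of order 3 at 1, modulus 1.
The radius of convergence is the smallest modulus among the singular points: 1.
At the order-3 pole 1 set g(u) = (u - (1))^3*f(u) = 29/18 - 40*u/33.
Order-3 pole: residue = g''(a)/2; g''(1) = 0, so the residue is 0.

Radius of convergence at 0: 1.
At 1: a pole of order 3; residue 0.


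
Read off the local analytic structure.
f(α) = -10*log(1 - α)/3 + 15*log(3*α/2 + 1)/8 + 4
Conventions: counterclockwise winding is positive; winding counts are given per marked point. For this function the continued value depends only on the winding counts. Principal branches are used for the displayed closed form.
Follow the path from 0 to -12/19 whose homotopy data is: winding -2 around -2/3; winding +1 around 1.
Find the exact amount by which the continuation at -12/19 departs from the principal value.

The rational part is single-valued and drops out of the difference; each branch term changes only by its own monodromy.
(15/8)*log(1 - α/(-2/3)): each positive loop around -2/3 adds 2*pi*i to the log, so winding -2 contributes (15/8)*(-2)*2*pi*i = -(15/2)*pi*i.
(-10/3)*log(1 - α/(1)): each positive loop around 1 adds 2*pi*i to the log, so winding +1 contributes (-10/3)*(1)*2*pi*i = -(20/3)*pi*i.
Summing the contributions at α = -12/19 gives -(85/6)*pi*i.

Continued minus principal equals -(85/6)*pi*i.


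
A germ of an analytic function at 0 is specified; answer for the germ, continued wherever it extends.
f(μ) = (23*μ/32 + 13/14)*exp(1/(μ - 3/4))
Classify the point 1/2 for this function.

There is no denominator, hence no pole anywhere.
The essential point of exp(1/(μ - (3/4))) is 3/4, not 1/2.
So the germ continues analytically to 1/2.

The point is a regular point.


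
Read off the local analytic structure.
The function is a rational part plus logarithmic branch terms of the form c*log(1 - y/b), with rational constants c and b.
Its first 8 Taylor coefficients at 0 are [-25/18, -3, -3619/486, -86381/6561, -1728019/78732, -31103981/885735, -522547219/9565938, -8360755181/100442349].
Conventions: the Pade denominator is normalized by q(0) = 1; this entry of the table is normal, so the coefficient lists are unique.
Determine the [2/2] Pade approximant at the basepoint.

The Pade approximant has numerator coefficients [-25/18, -360836429/1831254318, -222915919637/98887733172]; denominator coefficients [1, -205317061/101736351, 3410110439/5493762954].

Taylor coefficients needed (read off): a_0 = -25/18, a_1 = -3, a_2 = -3619/486, a_3 = -86381/6561, a_4 = -1728019/78732.
Write the denominator as Q(y) = 1 + q1*y + q2*y^2. Requiring Q*f - P = O(y^5) with deg P <= 2 kills the coefficients of y^3..y^4 in Q*f:
  y^3: a_3 + q1*a_2 + q2*a_1 = 0, i.e. -86381/6561 + (-3619/486)*q1 + (-3)*q2 = 0.
  y^4: a_4 + q1*a_3 + q2*a_2 = 0, i.e. -1728019/78732 + (-86381/6561)*q1 + (-3619/486)*q2 = 0.
Solving this linear system: q1 = -205317061/101736351, q2 = 3410110439/5493762954.
The numerator is Q*f truncated at degree 2: P0 = a_0 = -25/18; P1 = a_1 + q1*a_0 = -360836429/1831254318; P2 = a_2 + q1*a_1 + q2*a_0 = -222915919637/98887733172.


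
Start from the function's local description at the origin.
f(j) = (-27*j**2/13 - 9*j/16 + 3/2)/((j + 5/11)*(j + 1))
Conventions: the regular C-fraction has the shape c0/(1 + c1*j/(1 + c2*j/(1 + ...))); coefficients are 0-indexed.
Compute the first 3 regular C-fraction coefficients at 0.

The regular C-fraction coefficients are [33/10, 143/40, -20489/14872].

Taylor coefficients (expand at 0): a_0 = 33/10, a_1 = -4719/400, a_2 = 84249/3250.
c0 = a_0 = 33/10. Peel one level at a time: if S = 1 + c*j/S' with S'(0) = 1, then c is the j-coefficient of S and S' = c*j/(S - 1).
S_1 = c0/f = 1 + (143/40)*j + (20489/4160)*j^2 + ...; c1 = 143/40.
S_2 = c1*j/(S_1 - 1) = 1 + (-20489/14872)*j + ...; c2 = -20489/14872.


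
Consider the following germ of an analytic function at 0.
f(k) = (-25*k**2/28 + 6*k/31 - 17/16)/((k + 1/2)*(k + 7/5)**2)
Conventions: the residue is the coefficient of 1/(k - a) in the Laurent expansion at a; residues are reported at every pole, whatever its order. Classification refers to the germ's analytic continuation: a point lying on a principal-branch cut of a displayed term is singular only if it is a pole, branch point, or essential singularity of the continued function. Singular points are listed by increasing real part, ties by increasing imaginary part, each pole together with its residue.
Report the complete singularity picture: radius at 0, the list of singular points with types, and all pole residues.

Denominator factor (k + 7/5)^2: pole of order 2 at -7/5, modulus 7/5.
Denominator factor (k + 1/2): pole of order 1 at -1/2, modulus 1/2.
The radius of convergence is the smallest modulus among the singular points: 1/2.
At the order-2 pole -7/5 set g(k) = (k - (-7/5))^2*f(k) = (-25*k**2/28 + 6*k/31 - 17/16)/(k + 1/2).
Order-2 pole: residue = g'(a); g'(-7/5) = 2725/3348, so the residue is 2725/3348.
At the order-1 pole -1/2 set g(k) = (k - (-1/2))*f(k) = (-25*k**2/28 + 6*k/31 - 17/16)/(k + 7/5)**2.
Simple pole: residue = g(a) at a = -1/2, which is -10000/5859.
List the singular points by increasing real part (a conjugate pair: the negative imaginary part first).

Radius of convergence at 0: 1/2.
At -7/5: a pole of order 2; residue 2725/3348.
At -1/2: a pole of order 1; residue -10000/5859.


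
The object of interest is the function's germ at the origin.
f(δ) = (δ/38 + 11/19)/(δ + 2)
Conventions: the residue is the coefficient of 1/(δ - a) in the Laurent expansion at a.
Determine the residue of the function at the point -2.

The residue is 10/19.

At the order-1 pole -2 set g(δ) = (δ - (-2))*f(δ) = δ/38 + 11/19.
Simple pole: residue = g(a) at a = -2, which is 10/19.
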